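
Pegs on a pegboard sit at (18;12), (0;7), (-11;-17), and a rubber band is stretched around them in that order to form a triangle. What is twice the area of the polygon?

Using the shoelace formula, 2A = |[18·7 − 0·12] + [0·(-17) − (-11)·7] + [(-11)·12 − 18·(-17)]| = 377, so the area is 377/2.

377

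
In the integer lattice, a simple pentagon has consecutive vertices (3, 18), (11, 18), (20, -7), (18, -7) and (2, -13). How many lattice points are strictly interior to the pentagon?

364

By the shoelace formula, twice the signed area is |(3·18 − 11·18) + (11·(-7) − 20·18) + (20·(-7) − 18·(-7)) + (18·(-13) − 2·(-7)) + (2·18 − 3·(-13))| = 740, so the area is 370.
Along each edge there are gcd(|Δx|,|Δy|)+1 lattice points, so counting each shared vertex once the boundary has gcd(8,0) + gcd(9,25) + gcd(2,0) + gcd(16,6) + gcd(1,31) = 8+1+2+2+1 = 14.
Pick's theorem gives I = A − B/2 + 1 = 370 − 14/2 + 1 = 364.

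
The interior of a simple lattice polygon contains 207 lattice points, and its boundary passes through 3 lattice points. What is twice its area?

Pick's theorem states A = I + B/2 − 1, so A = 207 + 3/2 − 1 = 415/2.
Hence 2A = 415.

415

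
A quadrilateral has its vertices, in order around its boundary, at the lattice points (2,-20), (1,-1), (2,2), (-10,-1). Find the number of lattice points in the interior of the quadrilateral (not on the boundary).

The shoelace formula gives twice the area as |[2·(-1) − 1·(-20)] + [1·2 − 2·(-1)] + [2·(-1) − (-10)·2] + [(-10)·(-20) − 2·(-1)]| = 242, so the area is 121.
The number of boundary lattice points is Σ gcd(|Δx|,|Δy|) = gcd(1,19) + gcd(1,3) + gcd(12,3) + gcd(12,19) = 1+1+3+1 = 6.
By Pick's theorem A = I + B/2 − 1, so I = 121 − 6/2 + 1 = 119.

119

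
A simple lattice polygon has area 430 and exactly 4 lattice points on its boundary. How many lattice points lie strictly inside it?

429

From Pick's theorem, I = A − B/2 + 1 = 430 − 4/2 + 1 = 429.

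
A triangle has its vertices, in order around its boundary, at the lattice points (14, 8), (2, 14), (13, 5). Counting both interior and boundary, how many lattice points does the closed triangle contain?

Using the shoelace formula, 2A = |[14·14 − 2·8] + [2·5 − 13·14] + [13·8 − 14·5]| = 42, so the area is 21.
The number of boundary lattice points is Σ gcd(|Δx|,|Δy|) = gcd(12,6) + gcd(11,9) + gcd(1,3) = 6+1+1 = 8.
Pick's theorem gives I = A − B/2 + 1 = 21 − 8/2 + 1 = 18, so the closed region contains I + B = 18 + 8 = 26 lattice points.

26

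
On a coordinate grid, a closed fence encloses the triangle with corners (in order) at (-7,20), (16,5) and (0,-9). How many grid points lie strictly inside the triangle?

The shoelace formula gives twice the area as |((-7)·5 − 16·20) + (16·(-9) − 0·5) + (0·20 − (-7)·(-9))| = 562, so the area is 281.
The number of boundary lattice points is Σ gcd(|Δx|,|Δy|) = gcd(23,15) + gcd(16,14) + gcd(7,29) = 1+2+1 = 4.
Pick's theorem gives I = A − B/2 + 1 = 281 − 4/2 + 1 = 280.

280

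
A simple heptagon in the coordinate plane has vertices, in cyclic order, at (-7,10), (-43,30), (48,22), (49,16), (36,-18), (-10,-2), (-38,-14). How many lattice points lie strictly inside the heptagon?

Using the shoelace formula, 2A = |[(-7)·30 − (-43)·10] + [(-43)·22 − 48·30] + [48·16 − 49·22] + [49·(-18) − 36·16] + [36·(-2) − (-10)·(-18)] + [(-10)·(-14) − (-38)·(-2)] + [(-38)·10 − (-7)·(-14)]| = 4600, so the area is 2300.
The number of boundary lattice points is Σ gcd(|Δx|,|Δy|) = gcd(36,20) + gcd(91,8) + gcd(1,6) + gcd(13,34) + gcd(46,16) + gcd(28,12) + gcd(31,24) = 4+1+1+1+2+4+1 = 14.
By Pick's theorem A = I + B/2 − 1, so I = 2300 − 14/2 + 1 = 2294.

2294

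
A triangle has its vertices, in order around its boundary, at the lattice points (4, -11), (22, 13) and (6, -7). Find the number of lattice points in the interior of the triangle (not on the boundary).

7

Using the shoelace formula, 2A = |[4·13 − 22·(-11)] + [22·(-7) − 6·13] + [6·(-11) − 4·(-7)]| = 24, so the area is 12.
Summing gcd(|Δx|,|Δy|) over the edges gives the boundary count: gcd(18,24) + gcd(16,20) + gcd(2,4) = 6+4+2 = 12.
Pick's theorem gives I = A − B/2 + 1 = 12 − 12/2 + 1 = 7.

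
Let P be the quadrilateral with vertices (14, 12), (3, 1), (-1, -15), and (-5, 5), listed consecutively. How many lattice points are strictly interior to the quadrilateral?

By the shoelace formula, twice the signed area is |[14·1 − 3·12] + [3·(-15) − (-1)·1] + [(-1)·5 − (-5)·(-15)] + [(-5)·12 − 14·5]| = 276, so the area is 138.
The number of boundary lattice points is Σ gcd(|Δx|,|Δy|) = gcd(11,11) + gcd(4,16) + gcd(4,20) + gcd(19,7) = 11+4+4+1 = 20.
Pick's theorem gives I = A − B/2 + 1 = 138 − 20/2 + 1 = 129.

129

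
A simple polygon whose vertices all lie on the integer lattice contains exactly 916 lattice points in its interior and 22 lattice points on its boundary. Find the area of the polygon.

By Pick's theorem, A = I + B/2 − 1 = 916 + 22/2 − 1 = 926.

926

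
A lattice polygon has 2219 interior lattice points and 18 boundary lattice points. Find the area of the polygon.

2227

Pick's theorem states A = I + B/2 − 1, so A = 2219 + 18/2 − 1 = 2227.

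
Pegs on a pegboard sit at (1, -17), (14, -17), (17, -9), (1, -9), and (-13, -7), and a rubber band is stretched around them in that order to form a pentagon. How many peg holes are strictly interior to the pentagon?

156

Using the shoelace formula, 2A = |(1·(-17) − 14·(-17)) + (14·(-9) − 17·(-17)) + (17·(-9) − 1·(-9)) + (1·(-7) − (-13)·(-9)) + ((-13)·(-17) − 1·(-7))| = 344, so the area is 172.
Along each edge there are gcd(|Δx|,|Δy|)+1 lattice points, so counting each shared vertex once the boundary has gcd(13,0) + gcd(3,8) + gcd(16,0) + gcd(14,2) + gcd(14,10) = 13+1+16+2+2 = 34.
By Pick's theorem A = I + B/2 − 1, so I = 172 − 34/2 + 1 = 156.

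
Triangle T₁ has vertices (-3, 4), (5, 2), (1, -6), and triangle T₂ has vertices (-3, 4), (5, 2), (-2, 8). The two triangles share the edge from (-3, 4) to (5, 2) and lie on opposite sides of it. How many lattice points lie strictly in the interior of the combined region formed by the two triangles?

The union is the simple quadrilateral with vertices (-3, 4), (1, -6), (5, 2), (-2, 8) in order.
The shoelace formula gives twice the area as |[(-3)·(-6) − 1·4] + [1·2 − 5·(-6)] + [5·8 − (-2)·2] + [(-2)·4 − (-3)·8]| = 106, so the area is 53.
Summing gcd(|Δx|,|Δy|) over the edges gives the boundary count: gcd(4,10) + gcd(4,8) + gcd(7,6) + gcd(1,4) = 2+4+1+1 = 8.
By Pick's theorem I = A − B/2 + 1 = 53 − 8/2 + 1 = 50.

50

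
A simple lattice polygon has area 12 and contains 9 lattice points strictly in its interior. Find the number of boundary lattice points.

8

Pick's theorem gives A = I + B/2 − 1, so B = 2(A − I + 1) = 2(12 − 9 + 1) = 8.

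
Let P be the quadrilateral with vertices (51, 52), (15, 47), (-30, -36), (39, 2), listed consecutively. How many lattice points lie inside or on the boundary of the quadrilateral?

2882

Using the shoelace formula, 2A = |[51·47 − 15·52] + [15·(-36) − (-30)·47] + [(-30)·2 − 39·(-36)] + [39·52 − 51·2]| = 5757, so the area is 5757/2.
Summing gcd(|Δx|,|Δy|) over the edges gives the boundary count: gcd(36,5) + gcd(45,83) + gcd(69,38) + gcd(12,50) = 1+1+1+2 = 5.
Pick's theorem gives I = A − B/2 + 1 = 5757/2 − 5/2 + 1 = 2877, so the closed region contains I + B = 2877 + 5 = 2882 lattice points.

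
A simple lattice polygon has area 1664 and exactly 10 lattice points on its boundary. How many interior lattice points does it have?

Pick's theorem A = I + B/2 − 1 rearranges to I = A − B/2 + 1 = 1664 − 10/2 + 1 = 1660.

1660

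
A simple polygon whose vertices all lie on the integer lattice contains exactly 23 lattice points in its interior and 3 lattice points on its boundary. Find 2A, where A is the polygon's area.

47

By Pick's theorem, A = I + B/2 − 1 = 23 + 3/2 − 1 = 47/2.
Hence 2A = 47.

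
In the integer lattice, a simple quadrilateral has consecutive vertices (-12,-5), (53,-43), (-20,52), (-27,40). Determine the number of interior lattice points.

By the shoelace formula, twice the signed area is |[(-12)·(-43) − 53·(-5)] + [53·52 − (-20)·(-43)] + [(-20)·40 − (-27)·52] + [(-27)·(-5) − (-12)·40]| = 3896, so the area is 1948.
Summing gcd(|Δx|,|Δy|) over the edges gives the boundary count: gcd(65,38) + gcd(73,95) + gcd(7,12) + gcd(15,45) = 1+1+1+15 = 18.
Pick's theorem gives I = A − B/2 + 1 = 1948 − 18/2 + 1 = 1940.

1940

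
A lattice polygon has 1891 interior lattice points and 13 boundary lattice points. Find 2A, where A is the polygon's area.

By Pick's theorem, A = I + B/2 − 1 = 1891 + 13/2 − 1 = 3793/2.
Hence 2A = 3793.

3793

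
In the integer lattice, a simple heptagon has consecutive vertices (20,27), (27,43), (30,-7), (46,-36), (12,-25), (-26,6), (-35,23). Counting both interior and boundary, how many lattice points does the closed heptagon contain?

By the shoelace formula, twice the signed area is |(20·43 − 27·27) + (27·(-7) − 30·43) + (30·(-36) − 46·(-7)) + (46·(-25) − 12·(-36)) + (12·6 − (-26)·(-25)) + ((-26)·23 − (-35)·6) + ((-35)·27 − 20·23)| = 5195, so the area is 5195/2.
The number of boundary lattice points is Σ gcd(|Δx|,|Δy|) = gcd(7,16) + gcd(3,50) + gcd(16,29) + gcd(34,11) + gcd(38,31) + gcd(9,17) + gcd(55,4) = 1+1+1+1+1+1+1 = 7.
Pick's theorem gives I = A − B/2 + 1 = 5195/2 − 7/2 + 1 = 2595, so the closed region contains I + B = 2595 + 7 = 2602 lattice points.

2602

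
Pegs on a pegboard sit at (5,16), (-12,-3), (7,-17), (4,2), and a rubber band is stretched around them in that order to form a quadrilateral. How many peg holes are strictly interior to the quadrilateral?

The shoelace formula gives twice the area as |[5·(-3) − (-12)·16] + [(-12)·(-17) − 7·(-3)] + [7·2 − 4·(-17)] + [4·16 − 5·2]| = 538, so the area is 269.
Along each edge there are gcd(|Δx|,|Δy|)+1 lattice points, so counting each shared vertex once the boundary has gcd(17,19) + gcd(19,14) + gcd(3,19) + gcd(1,14) = 1+1+1+1 = 4.
By Pick's theorem A = I + B/2 − 1, so I = 269 − 4/2 + 1 = 268.

268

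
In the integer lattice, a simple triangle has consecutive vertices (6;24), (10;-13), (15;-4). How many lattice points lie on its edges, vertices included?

Summing gcd(|Δx|,|Δy|) over the edges gives the boundary count: gcd(4,37) + gcd(5,9) + gcd(9,28) = 1+1+1 = 3.

3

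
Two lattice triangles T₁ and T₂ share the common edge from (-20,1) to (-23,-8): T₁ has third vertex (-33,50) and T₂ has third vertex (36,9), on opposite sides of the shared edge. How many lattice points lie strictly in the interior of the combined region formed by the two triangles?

The union is the simple quadrilateral with vertices (-20,1), (-33,50), (-23,-8), (36,9) in order.
The shoelace formula gives twice the area as |((-20)·50 − (-33)·1) + ((-33)·(-8) − (-23)·50) + ((-23)·9 − 36·(-8)) + (36·1 − (-20)·9)| = 744, so the area is 372.
Along each edge there are gcd(|Δx|,|Δy|)+1 lattice points, so counting each shared vertex once the boundary has gcd(13,49) + gcd(10,58) + gcd(59,17) + gcd(56,8) = 1+2+1+8 = 12.
By Pick's theorem I = A − B/2 + 1 = 372 − 12/2 + 1 = 367.

367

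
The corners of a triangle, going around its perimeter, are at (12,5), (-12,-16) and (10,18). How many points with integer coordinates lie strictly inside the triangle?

175

Using the shoelace formula, 2A = |[12·(-16) − (-12)·5] + [(-12)·18 − 10·(-16)] + [10·5 − 12·18]| = 354, so the area is 177.
Summing gcd(|Δx|,|Δy|) over the edges gives the boundary count: gcd(24,21) + gcd(22,34) + gcd(2,13) = 3+2+1 = 6.
Pick's theorem gives I = A − B/2 + 1 = 177 − 6/2 + 1 = 175.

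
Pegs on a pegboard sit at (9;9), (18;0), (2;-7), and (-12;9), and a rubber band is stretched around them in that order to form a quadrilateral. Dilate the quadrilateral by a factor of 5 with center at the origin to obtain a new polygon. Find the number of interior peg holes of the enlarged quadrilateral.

By the shoelace formula, twice the signed area is |[9·0 − 18·9] + [18·(-7) − 2·0] + [2·9 − (-12)·(-7)] + [(-12)·9 − 9·9]| = 543, so the area is 543/2.
The number of boundary lattice points is Σ gcd(|Δx|,|Δy|) = gcd(9,9) + gcd(16,7) + gcd(14,16) + gcd(21,0) = 9+1+2+21 = 33.
Scaling by 5 multiplies the area by 5² = 25 (so the new area is 13575/2) and multiplies the boundary lattice-point count by 5, giving 165.
By Pick's theorem, the interior count of the dilated polygon is 13575/2 − 165/2 + 1 = 6706.

6706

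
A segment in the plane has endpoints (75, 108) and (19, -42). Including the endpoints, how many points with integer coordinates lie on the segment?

The number of lattice points on a segment between lattice points is gcd(|Δx|,|Δy|) + 1 = gcd(56,150) + 1 = 2 + 1 = 3.

3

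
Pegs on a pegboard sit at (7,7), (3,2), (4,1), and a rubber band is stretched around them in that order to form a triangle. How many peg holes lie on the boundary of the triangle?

Along each edge there are gcd(|Δx|,|Δy|)+1 lattice points, so counting each shared vertex once the boundary has gcd(4,5) + gcd(1,1) + gcd(3,6) = 1+1+3 = 5.

5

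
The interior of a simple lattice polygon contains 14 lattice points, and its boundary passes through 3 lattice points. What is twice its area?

29

By Pick's theorem, A = I + B/2 − 1 = 14 + 3/2 − 1 = 29/2.
Hence 2A = 29.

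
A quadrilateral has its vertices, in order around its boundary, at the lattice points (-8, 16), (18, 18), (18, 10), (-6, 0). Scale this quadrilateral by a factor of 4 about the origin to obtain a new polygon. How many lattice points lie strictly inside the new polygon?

Using the shoelace formula, 2A = |[(-8)·18 − 18·16] + [18·10 − 18·18] + [18·0 − (-6)·10] + [(-6)·16 − (-8)·0]| = 612, so the area is 306.
Along each edge there are gcd(|Δx|,|Δy|)+1 lattice points, so counting each shared vertex once the boundary has gcd(26,2) + gcd(0,8) + gcd(24,10) + gcd(2,16) = 2+8+2+2 = 14.
Scaling by 4 multiplies the area by 4² = 16 (so the new area is 4896) and multiplies the boundary lattice-point count by 4, giving 56.
By Pick's theorem, the interior count of the dilated polygon is 4896 − 56/2 + 1 = 4869.

4869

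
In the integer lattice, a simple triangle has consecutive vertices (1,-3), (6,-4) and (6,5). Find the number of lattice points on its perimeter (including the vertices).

The number of boundary lattice points is Σ gcd(|Δx|,|Δy|) = gcd(5,1) + gcd(0,9) + gcd(5,8) = 1+9+1 = 11.

11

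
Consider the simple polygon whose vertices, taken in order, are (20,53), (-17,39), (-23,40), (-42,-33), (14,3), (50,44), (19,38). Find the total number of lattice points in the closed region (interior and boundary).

The shoelace formula gives twice the area as |[20·39 − (-17)·53] + [(-17)·40 − (-23)·39] + [(-23)·(-33) − (-42)·40] + [(-42)·3 − 14·(-33)] + [14·44 − 50·3] + [50·38 − 19·44] + [19·53 − 20·38]| = 6450, so the area is 3225.
Along each edge there are gcd(|Δx|,|Δy|)+1 lattice points, so counting each shared vertex once the boundary has gcd(37,14) + gcd(6,1) + gcd(19,73) + gcd(56,36) + gcd(36,41) + gcd(31,6) + gcd(1,15) = 1+1+1+4+1+1+1 = 10.
Pick's theorem gives I = A − B/2 + 1 = 3225 − 10/2 + 1 = 3221, so the closed region contains I + B = 3221 + 10 = 3231 lattice points.

3231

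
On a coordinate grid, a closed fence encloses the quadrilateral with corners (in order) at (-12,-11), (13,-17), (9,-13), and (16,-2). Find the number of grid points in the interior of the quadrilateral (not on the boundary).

158

By the shoelace formula, twice the signed area is |[(-12)·(-17) − 13·(-11)] + [13·(-13) − 9·(-17)] + [9·(-2) − 16·(-13)] + [16·(-11) − (-12)·(-2)]| = 321, so the area is 160.5.
Along each edge there are gcd(|Δx|,|Δy|)+1 lattice points, so counting each shared vertex once the boundary has gcd(25,6) + gcd(4,4) + gcd(7,11) + gcd(28,9) = 1+4+1+1 = 7.
Pick's theorem gives I = A − B/2 + 1 = 160.5 − 7/2 + 1 = 158.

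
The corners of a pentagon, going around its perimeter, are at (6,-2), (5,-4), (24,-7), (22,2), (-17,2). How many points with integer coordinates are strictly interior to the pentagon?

154

By the shoelace formula, twice the signed area is |(6·(-4) − 5·(-2)) + (5·(-7) − 24·(-4)) + (24·2 − 22·(-7)) + (22·2 − (-17)·2) + ((-17)·(-2) − 6·2)| = 349, so the area is 174.5.
The number of boundary lattice points is Σ gcd(|Δx|,|Δy|) = gcd(1,2) + gcd(19,3) + gcd(2,9) + gcd(39,0) + gcd(23,4) = 1+1+1+39+1 = 43.
Pick's theorem gives I = A − B/2 + 1 = 174.5 − 43/2 + 1 = 154.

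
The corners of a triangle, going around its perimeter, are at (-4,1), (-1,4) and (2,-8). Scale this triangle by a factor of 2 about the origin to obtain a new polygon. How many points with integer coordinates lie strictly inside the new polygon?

By the shoelace formula, twice the signed area is |[(-4)·4 − (-1)·1] + [(-1)·(-8) − 2·4] + [2·1 − (-4)·(-8)]| = 45, so the area is 45/2.
The number of boundary lattice points is Σ gcd(|Δx|,|Δy|) = gcd(3,3) + gcd(3,12) + gcd(6,9) = 3+3+3 = 9.
Scaling by 2 multiplies the area by 2² = 4 (so the new area is 90) and multiplies the boundary lattice-point count by 2, giving 18.
By Pick's theorem, the interior count of the dilated polygon is 90 − 18/2 + 1 = 82.

82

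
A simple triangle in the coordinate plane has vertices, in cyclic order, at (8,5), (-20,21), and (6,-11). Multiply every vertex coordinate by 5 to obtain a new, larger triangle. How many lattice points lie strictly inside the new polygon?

5981

Using the shoelace formula, 2A = |(8·21 − (-20)·5) + ((-20)·(-11) − 6·21) + (6·5 − 8·(-11))| = 480, so the area is 240.
The number of boundary lattice points is Σ gcd(|Δx|,|Δy|) = gcd(28,16) + gcd(26,32) + gcd(2,16) = 4+2+2 = 8.
Scaling by 5 multiplies the area by 5² = 25 (so the new area is 6000) and multiplies the boundary lattice-point count by 5, giving 40.
By Pick's theorem, the interior count of the dilated polygon is 6000 − 40/2 + 1 = 5981.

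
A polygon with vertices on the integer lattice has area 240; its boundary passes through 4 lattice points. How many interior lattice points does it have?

239

From Pick's theorem, I = A − B/2 + 1 = 240 − 4/2 + 1 = 239.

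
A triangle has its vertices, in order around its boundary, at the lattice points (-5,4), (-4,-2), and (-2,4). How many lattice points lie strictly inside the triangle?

Using the shoelace formula, 2A = |((-5)·(-2) − (-4)·4) + ((-4)·4 − (-2)·(-2)) + ((-2)·4 − (-5)·4)| = 18, so the area is 9.
Along each edge there are gcd(|Δx|,|Δy|)+1 lattice points, so counting each shared vertex once the boundary has gcd(1,6) + gcd(2,6) + gcd(3,0) = 1+2+3 = 6.
Pick's theorem gives I = A − B/2 + 1 = 9 − 6/2 + 1 = 7.

7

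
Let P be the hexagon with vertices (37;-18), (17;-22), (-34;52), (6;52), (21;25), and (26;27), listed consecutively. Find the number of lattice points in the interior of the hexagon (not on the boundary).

Using the shoelace formula, 2A = |[37·(-22) − 17·(-18)] + [17·52 − (-34)·(-22)] + [(-34)·52 − 6·52] + [6·25 − 21·52] + [21·27 − 26·25] + [26·(-18) − 37·27]| = 4944, so the area is 2472.
Along each edge there are gcd(|Δx|,|Δy|)+1 lattice points, so counting each shared vertex once the boundary has gcd(20,4) + gcd(51,74) + gcd(40,0) + gcd(15,27) + gcd(5,2) + gcd(11,45) = 4+1+40+3+1+1 = 50.
Pick's theorem gives I = A − B/2 + 1 = 2472 − 50/2 + 1 = 2448.

2448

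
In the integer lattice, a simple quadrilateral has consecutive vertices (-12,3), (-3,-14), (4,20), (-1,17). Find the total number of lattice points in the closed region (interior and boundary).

234

Using the shoelace formula, 2A = |[(-12)·(-14) − (-3)·3] + [(-3)·20 − 4·(-14)] + [4·17 − (-1)·20] + [(-1)·3 − (-12)·17]| = 462, so the area is 231.
Summing gcd(|Δx|,|Δy|) over the edges gives the boundary count: gcd(9,17) + gcd(7,34) + gcd(5,3) + gcd(11,14) = 1+1+1+1 = 4.
Pick's theorem gives I = A − B/2 + 1 = 231 − 4/2 + 1 = 230, so the closed region contains I + B = 230 + 4 = 234 lattice points.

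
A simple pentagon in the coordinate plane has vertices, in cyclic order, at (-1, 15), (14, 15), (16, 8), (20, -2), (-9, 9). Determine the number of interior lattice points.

By the shoelace formula, twice the signed area is |[(-1)·15 − 14·15] + [14·8 − 16·15] + [16·(-2) − 20·8] + [20·9 − (-9)·(-2)] + [(-9)·15 − (-1)·9]| = 509, so the area is 509/2.
Along each edge there are gcd(|Δx|,|Δy|)+1 lattice points, so counting each shared vertex once the boundary has gcd(15,0) + gcd(2,7) + gcd(4,10) + gcd(29,11) + gcd(8,6) = 15+1+2+1+2 = 21.
Pick's theorem gives I = A − B/2 + 1 = 509/2 − 21/2 + 1 = 245.

245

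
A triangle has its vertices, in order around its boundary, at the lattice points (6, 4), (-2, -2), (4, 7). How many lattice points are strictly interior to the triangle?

16

Using the shoelace formula, 2A = |(6·(-2) − (-2)·4) + ((-2)·7 − 4·(-2)) + (4·4 − 6·7)| = 36, so the area is 18.
Summing gcd(|Δx|,|Δy|) over the edges gives the boundary count: gcd(8,6) + gcd(6,9) + gcd(2,3) = 2+3+1 = 6.
By Pick's theorem A = I + B/2 − 1, so I = 18 − 6/2 + 1 = 16.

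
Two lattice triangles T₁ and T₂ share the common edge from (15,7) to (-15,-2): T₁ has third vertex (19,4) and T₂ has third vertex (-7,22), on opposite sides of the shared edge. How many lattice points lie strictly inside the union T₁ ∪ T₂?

The union is the simple quadrilateral with vertices (15,7), (19,4), (-15,-2), (-7,22) in order.
By the shoelace formula, twice the signed area is |[15·4 − 19·7] + [19·(-2) − (-15)·4] + [(-15)·22 − (-7)·(-2)] + [(-7)·7 − 15·22]| = 774, so the area is 387.
Summing gcd(|Δx|,|Δy|) over the edges gives the boundary count: gcd(4,3) + gcd(34,6) + gcd(8,24) + gcd(22,15) = 1+2+8+1 = 12.
By Pick's theorem I = A − B/2 + 1 = 387 − 12/2 + 1 = 382.

382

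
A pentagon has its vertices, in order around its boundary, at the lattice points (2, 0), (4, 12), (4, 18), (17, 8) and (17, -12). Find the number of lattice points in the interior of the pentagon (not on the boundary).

Using the shoelace formula, 2A = |(2·12 − 4·0) + (4·18 − 4·12) + (4·8 − 17·18) + (17·(-12) − 17·8) + (17·0 − 2·(-12))| = 542, so the area is 271.
Along each edge there are gcd(|Δx|,|Δy|)+1 lattice points, so counting each shared vertex once the boundary has gcd(2,12) + gcd(0,6) + gcd(13,10) + gcd(0,20) + gcd(15,12) = 2+6+1+20+3 = 32.
Pick's theorem gives I = A − B/2 + 1 = 271 − 32/2 + 1 = 256.

256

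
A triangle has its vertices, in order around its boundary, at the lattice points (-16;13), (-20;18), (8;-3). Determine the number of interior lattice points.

The shoelace formula gives twice the area as |[(-16)·18 − (-20)·13] + [(-20)·(-3) − 8·18] + [8·13 − (-16)·(-3)]| = 56, so the area is 28.
The number of boundary lattice points is Σ gcd(|Δx|,|Δy|) = gcd(4,5) + gcd(28,21) + gcd(24,16) = 1+7+8 = 16.
By Pick's theorem A = I + B/2 − 1, so I = 28 − 16/2 + 1 = 21.

21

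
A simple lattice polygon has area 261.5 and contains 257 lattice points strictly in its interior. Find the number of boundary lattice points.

11

Pick's theorem gives A = I + B/2 − 1, so B = 2(A − I + 1) = 2(261.5 − 257 + 1) = 11.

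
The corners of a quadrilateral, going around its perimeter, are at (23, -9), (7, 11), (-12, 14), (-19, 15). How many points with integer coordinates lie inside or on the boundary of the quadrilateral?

The shoelace formula gives twice the area as |(23·11 − 7·(-9)) + (7·14 − (-12)·11) + ((-12)·15 − (-19)·14) + ((-19)·(-9) − 23·15)| = 458, so the area is 229.
Along each edge there are gcd(|Δx|,|Δy|)+1 lattice points, so counting each shared vertex once the boundary has gcd(16,20) + gcd(19,3) + gcd(7,1) + gcd(42,24) = 4+1+1+6 = 12.
Pick's theorem gives I = A − B/2 + 1 = 229 − 12/2 + 1 = 224, so the closed region contains I + B = 224 + 12 = 236 lattice points.

236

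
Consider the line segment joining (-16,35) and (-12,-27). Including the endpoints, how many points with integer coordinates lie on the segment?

3

The number of lattice points on a segment between lattice points is gcd(|Δx|,|Δy|) + 1 = gcd(4,62) + 1 = 2 + 1 = 3.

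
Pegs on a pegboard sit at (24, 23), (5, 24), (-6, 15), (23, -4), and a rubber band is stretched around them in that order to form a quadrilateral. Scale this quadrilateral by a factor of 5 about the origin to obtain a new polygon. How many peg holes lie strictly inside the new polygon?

12291

By the shoelace formula, twice the signed area is |(24·24 − 5·23) + (5·15 − (-6)·24) + ((-6)·(-4) − 23·15) + (23·23 − 24·(-4))| = 984, so the area is 492.
Summing gcd(|Δx|,|Δy|) over the edges gives the boundary count: gcd(19,1) + gcd(11,9) + gcd(29,19) + gcd(1,27) = 1+1+1+1 = 4.
Scaling by 5 multiplies the area by 5² = 25 (so the new area is 12300) and multiplies the boundary lattice-point count by 5, giving 20.
By Pick's theorem, the interior count of the dilated polygon is 12300 − 20/2 + 1 = 12291.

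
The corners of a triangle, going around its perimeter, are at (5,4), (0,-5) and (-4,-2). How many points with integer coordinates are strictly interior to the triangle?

The shoelace formula gives twice the area as |[5·(-5) − 0·4] + [0·(-2) − (-4)·(-5)] + [(-4)·4 − 5·(-2)]| = 51, so the area is 51/2.
The number of boundary lattice points is Σ gcd(|Δx|,|Δy|) = gcd(5,9) + gcd(4,3) + gcd(9,6) = 1+1+3 = 5.
Pick's theorem gives I = A − B/2 + 1 = 51/2 − 5/2 + 1 = 24.

24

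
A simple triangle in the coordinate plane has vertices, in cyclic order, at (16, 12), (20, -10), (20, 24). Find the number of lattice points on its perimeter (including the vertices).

Summing gcd(|Δx|,|Δy|) over the edges gives the boundary count: gcd(4,22) + gcd(0,34) + gcd(4,12) = 2+34+4 = 40.

40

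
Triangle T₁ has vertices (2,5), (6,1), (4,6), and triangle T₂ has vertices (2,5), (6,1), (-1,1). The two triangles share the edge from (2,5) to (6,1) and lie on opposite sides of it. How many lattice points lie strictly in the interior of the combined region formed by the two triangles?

The union is the simple quadrilateral with vertices (2,5), (4,6), (6,1), (-1,1) in order.
Using the shoelace formula, 2A = |(2·6 − 4·5) + (4·1 − 6·6) + (6·1 − (-1)·1) + ((-1)·5 − 2·1)| = 40, so the area is 20.
Along each edge there are gcd(|Δx|,|Δy|)+1 lattice points, so counting each shared vertex once the boundary has gcd(2,1) + gcd(2,5) + gcd(7,0) + gcd(3,4) = 1+1+7+1 = 10.
By Pick's theorem I = A − B/2 + 1 = 20 − 10/2 + 1 = 16.

16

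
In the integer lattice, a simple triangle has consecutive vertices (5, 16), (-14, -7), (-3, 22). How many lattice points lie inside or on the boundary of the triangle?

The shoelace formula gives twice the area as |[5·(-7) − (-14)·16] + [(-14)·22 − (-3)·(-7)] + [(-3)·16 − 5·22]| = 298, so the area is 149.
Along each edge there are gcd(|Δx|,|Δy|)+1 lattice points, so counting each shared vertex once the boundary has gcd(19,23) + gcd(11,29) + gcd(8,6) = 1+1+2 = 4.
Pick's theorem gives I = A − B/2 + 1 = 149 − 4/2 + 1 = 148, so the closed region contains I + B = 148 + 4 = 152 lattice points.

152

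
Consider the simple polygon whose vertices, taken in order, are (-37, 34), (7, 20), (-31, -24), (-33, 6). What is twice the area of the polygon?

By the shoelace formula, twice the signed area is |[(-37)·20 − 7·34] + [7·(-24) − (-31)·20] + [(-31)·6 − (-33)·(-24)] + [(-33)·34 − (-37)·6]| = 2404, so the area is 1202.

2404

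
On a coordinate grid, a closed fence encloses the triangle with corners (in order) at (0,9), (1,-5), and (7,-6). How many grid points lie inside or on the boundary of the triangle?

44

The shoelace formula gives twice the area as |[0·(-5) − 1·9] + [1·(-6) − 7·(-5)] + [7·9 − 0·(-6)]| = 83, so the area is 41.5.
The number of boundary lattice points is Σ gcd(|Δx|,|Δy|) = gcd(1,14) + gcd(6,1) + gcd(7,15) = 1+1+1 = 3.
Pick's theorem gives I = A − B/2 + 1 = 41.5 − 3/2 + 1 = 41, so the closed region contains I + B = 41 + 3 = 44 lattice points.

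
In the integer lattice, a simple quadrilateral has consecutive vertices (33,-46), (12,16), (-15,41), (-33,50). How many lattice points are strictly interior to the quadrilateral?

1134

The shoelace formula gives twice the area as |[33·16 − 12·(-46)] + [12·41 − (-15)·16] + [(-15)·50 − (-33)·41] + [(-33)·(-46) − 33·50]| = 2283, so the area is 2283/2.
Along each edge there are gcd(|Δx|,|Δy|)+1 lattice points, so counting each shared vertex once the boundary has gcd(21,62) + gcd(27,25) + gcd(18,9) + gcd(66,96) = 1+1+9+6 = 17.
By Pick's theorem A = I + B/2 − 1, so I = 2283/2 − 17/2 + 1 = 1134.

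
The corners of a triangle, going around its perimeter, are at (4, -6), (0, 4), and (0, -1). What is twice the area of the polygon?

By the shoelace formula, twice the signed area is |[4·4 − 0·(-6)] + [0·(-1) − 0·4] + [0·(-6) − 4·(-1)]| = 20, so the area is 10.

20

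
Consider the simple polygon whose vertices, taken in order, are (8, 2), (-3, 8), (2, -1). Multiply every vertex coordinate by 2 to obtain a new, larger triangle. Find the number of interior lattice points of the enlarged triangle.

The shoelace formula gives twice the area as |(8·8 − (-3)·2) + ((-3)·(-1) − 2·8) + (2·2 − 8·(-1))| = 69, so the area is 34.5.
The number of boundary lattice points is Σ gcd(|Δx|,|Δy|) = gcd(11,6) + gcd(5,9) + gcd(6,3) = 1+1+3 = 5.
Scaling by 2 multiplies the area by 2² = 4 (so the new area is 138) and multiplies the boundary lattice-point count by 2, giving 10.
By Pick's theorem, the interior count of the dilated polygon is 138 − 10/2 + 1 = 134.

134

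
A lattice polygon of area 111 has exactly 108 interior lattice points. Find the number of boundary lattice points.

8

Pick's theorem gives A = I + B/2 − 1, so B = 2(A − I + 1) = 2(111 − 108 + 1) = 8.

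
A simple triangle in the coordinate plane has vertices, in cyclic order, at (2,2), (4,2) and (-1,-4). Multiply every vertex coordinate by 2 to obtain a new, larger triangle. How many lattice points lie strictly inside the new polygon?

By the shoelace formula, twice the signed area is |[2·2 − 4·2] + [4·(-4) − (-1)·2] + [(-1)·2 − 2·(-4)]| = 12, so the area is 6.
The number of boundary lattice points is Σ gcd(|Δx|,|Δy|) = gcd(2,0) + gcd(5,6) + gcd(3,6) = 2+1+3 = 6.
Scaling by 2 multiplies the area by 2² = 4 (so the new area is 24) and multiplies the boundary lattice-point count by 2, giving 12.
By Pick's theorem, the interior count of the dilated polygon is 24 − 12/2 + 1 = 19.

19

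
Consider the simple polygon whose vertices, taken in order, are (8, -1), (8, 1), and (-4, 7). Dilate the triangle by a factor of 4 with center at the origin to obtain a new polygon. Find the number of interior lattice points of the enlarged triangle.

By the shoelace formula, twice the signed area is |[8·1 − 8·(-1)] + [8·7 − (-4)·1] + [(-4)·(-1) − 8·7]| = 24, so the area is 12.
Summing gcd(|Δx|,|Δy|) over the edges gives the boundary count: gcd(0,2) + gcd(12,6) + gcd(12,8) = 2+6+4 = 12.
Scaling by 4 multiplies the area by 4² = 16 (so the new area is 192) and multiplies the boundary lattice-point count by 4, giving 48.
By Pick's theorem, the interior count of the dilated polygon is 192 − 48/2 + 1 = 169.

169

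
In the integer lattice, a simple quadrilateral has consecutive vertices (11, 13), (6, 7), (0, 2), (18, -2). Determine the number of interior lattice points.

Using the shoelace formula, 2A = |(11·7 − 6·13) + (6·2 − 0·7) + (0·(-2) − 18·2) + (18·13 − 11·(-2))| = 231, so the area is 115.5.
Along each edge there are gcd(|Δx|,|Δy|)+1 lattice points, so counting each shared vertex once the boundary has gcd(5,6) + gcd(6,5) + gcd(18,4) + gcd(7,15) = 1+1+2+1 = 5.
By Pick's theorem A = I + B/2 − 1, so I = 115.5 − 5/2 + 1 = 114.

114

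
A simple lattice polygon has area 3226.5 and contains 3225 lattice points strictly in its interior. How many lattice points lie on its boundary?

Pick's theorem gives A = I + B/2 − 1, so B = 2(A − I + 1) = 2(3226.5 − 3225 + 1) = 5.

5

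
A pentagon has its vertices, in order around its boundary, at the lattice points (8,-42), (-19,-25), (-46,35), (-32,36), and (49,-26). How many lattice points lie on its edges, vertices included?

7

The number of boundary lattice points is Σ gcd(|Δx|,|Δy|) = gcd(27,17) + gcd(27,60) + gcd(14,1) + gcd(81,62) + gcd(41,16) = 1+3+1+1+1 = 7.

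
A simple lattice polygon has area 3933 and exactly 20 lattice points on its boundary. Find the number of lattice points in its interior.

3924

From Pick's theorem, I = A − B/2 + 1 = 3933 − 20/2 + 1 = 3924.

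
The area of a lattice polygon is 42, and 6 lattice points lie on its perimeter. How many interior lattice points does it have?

40

Pick's theorem A = I + B/2 − 1 rearranges to I = A − B/2 + 1 = 42 − 6/2 + 1 = 40.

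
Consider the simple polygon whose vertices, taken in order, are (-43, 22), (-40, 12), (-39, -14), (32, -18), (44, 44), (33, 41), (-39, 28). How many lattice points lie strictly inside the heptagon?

By the shoelace formula, twice the signed area is |[(-43)·12 − (-40)·22] + [(-40)·(-14) − (-39)·12] + [(-39)·(-18) − 32·(-14)] + [32·44 − 44·(-18)] + [44·41 − 33·44] + [33·28 − (-39)·41] + [(-39)·22 − (-43)·28]| = 7963, so the area is 3981.5.
Summing gcd(|Δx|,|Δy|) over the edges gives the boundary count: gcd(3,10) + gcd(1,26) + gcd(71,4) + gcd(12,62) + gcd(11,3) + gcd(72,13) + gcd(4,6) = 1+1+1+2+1+1+2 = 9.
By Pick's theorem A = I + B/2 − 1, so I = 3981.5 − 9/2 + 1 = 3978.

3978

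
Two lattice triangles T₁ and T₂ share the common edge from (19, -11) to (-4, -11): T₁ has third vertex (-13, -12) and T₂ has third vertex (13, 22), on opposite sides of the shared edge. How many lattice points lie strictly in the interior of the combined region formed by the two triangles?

The union is the simple quadrilateral with vertices (19, -11), (-13, -12), (-4, -11), (13, 22) in order.
The shoelace formula gives twice the area as |(19·(-12) − (-13)·(-11)) + ((-13)·(-11) − (-4)·(-12)) + ((-4)·22 − 13·(-11)) + (13·(-11) − 19·22)| = 782, so the area is 391.
Summing gcd(|Δx|,|Δy|) over the edges gives the boundary count: gcd(32,1) + gcd(9,1) + gcd(17,33) + gcd(6,33) = 1+1+1+3 = 6.
By Pick's theorem I = A − B/2 + 1 = 391 − 6/2 + 1 = 389.

389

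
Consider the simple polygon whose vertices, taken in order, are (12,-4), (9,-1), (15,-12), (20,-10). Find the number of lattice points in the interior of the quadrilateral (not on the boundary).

The shoelace formula gives twice the area as |(12·(-1) − 9·(-4)) + (9·(-12) − 15·(-1)) + (15·(-10) − 20·(-12)) + (20·(-4) − 12·(-10))| = 61, so the area is 61/2.
The number of boundary lattice points is Σ gcd(|Δx|,|Δy|) = gcd(3,3) + gcd(6,11) + gcd(5,2) + gcd(8,6) = 3+1+1+2 = 7.
By Pick's theorem A = I + B/2 − 1, so I = 61/2 − 7/2 + 1 = 28.

28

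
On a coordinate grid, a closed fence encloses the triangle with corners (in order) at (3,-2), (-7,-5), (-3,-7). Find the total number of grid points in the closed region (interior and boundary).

By the shoelace formula, twice the signed area is |[3·(-5) − (-7)·(-2)] + [(-7)·(-7) − (-3)·(-5)] + [(-3)·(-2) − 3·(-7)]| = 32, so the area is 16.
Summing gcd(|Δx|,|Δy|) over the edges gives the boundary count: gcd(10,3) + gcd(4,2) + gcd(6,5) = 1+2+1 = 4.
Pick's theorem gives I = A − B/2 + 1 = 16 − 4/2 + 1 = 15, so the closed region contains I + B = 15 + 4 = 19 lattice points.

19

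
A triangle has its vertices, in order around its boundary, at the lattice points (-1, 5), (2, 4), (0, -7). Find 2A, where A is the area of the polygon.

By the shoelace formula, twice the signed area is |((-1)·4 − 2·5) + (2·(-7) − 0·4) + (0·5 − (-1)·(-7))| = 35, so the area is 35/2.

35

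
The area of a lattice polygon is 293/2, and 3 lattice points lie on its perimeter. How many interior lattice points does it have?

Pick's theorem A = I + B/2 − 1 rearranges to I = A − B/2 + 1 = 293/2 − 3/2 + 1 = 146.

146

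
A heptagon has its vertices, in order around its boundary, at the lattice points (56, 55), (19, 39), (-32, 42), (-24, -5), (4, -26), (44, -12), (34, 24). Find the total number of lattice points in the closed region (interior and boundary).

By the shoelace formula, twice the signed area is |[56·39 − 19·55] + [19·42 − (-32)·39] + [(-32)·(-5) − (-24)·42] + [(-24)·(-26) − 4·(-5)] + [4·(-12) − 44·(-26)] + [44·24 − 34·(-12)] + [34·55 − 56·24]| = 8083, so the area is 8083/2.
Along each edge there are gcd(|Δx|,|Δy|)+1 lattice points, so counting each shared vertex once the boundary has gcd(37,16) + gcd(51,3) + gcd(8,47) + gcd(28,21) + gcd(40,14) + gcd(10,36) + gcd(22,31) = 1+3+1+7+2+2+1 = 17.
Pick's theorem gives I = A − B/2 + 1 = 8083/2 − 17/2 + 1 = 4034, so the closed region contains I + B = 4034 + 17 = 4051 lattice points.

4051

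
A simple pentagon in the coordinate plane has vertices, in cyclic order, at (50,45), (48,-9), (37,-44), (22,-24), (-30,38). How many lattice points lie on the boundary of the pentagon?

11

Summing gcd(|Δx|,|Δy|) over the edges gives the boundary count: gcd(2,54) + gcd(11,35) + gcd(15,20) + gcd(52,62) + gcd(80,7) = 2+1+5+2+1 = 11.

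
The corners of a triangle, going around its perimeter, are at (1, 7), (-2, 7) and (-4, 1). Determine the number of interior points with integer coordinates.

7

The shoelace formula gives twice the area as |[1·7 − (-2)·7] + [(-2)·1 − (-4)·7] + [(-4)·7 − 1·1]| = 18, so the area is 9.
Along each edge there are gcd(|Δx|,|Δy|)+1 lattice points, so counting each shared vertex once the boundary has gcd(3,0) + gcd(2,6) + gcd(5,6) = 3+2+1 = 6.
Pick's theorem gives I = A − B/2 + 1 = 9 − 6/2 + 1 = 7.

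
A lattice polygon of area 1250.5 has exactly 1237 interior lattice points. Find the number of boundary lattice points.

Pick's theorem gives A = I + B/2 − 1, so B = 2(A − I + 1) = 2(1250.5 − 1237 + 1) = 29.

29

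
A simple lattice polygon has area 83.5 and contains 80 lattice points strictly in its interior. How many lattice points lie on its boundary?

9

Pick's theorem gives A = I + B/2 − 1, so B = 2(A − I + 1) = 2(83.5 − 80 + 1) = 9.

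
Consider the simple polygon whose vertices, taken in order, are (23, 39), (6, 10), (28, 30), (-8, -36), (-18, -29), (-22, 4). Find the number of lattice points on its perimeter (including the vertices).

16

The number of boundary lattice points is Σ gcd(|Δx|,|Δy|) = gcd(17,29) + gcd(22,20) + gcd(36,66) + gcd(10,7) + gcd(4,33) + gcd(45,35) = 1+2+6+1+1+5 = 16.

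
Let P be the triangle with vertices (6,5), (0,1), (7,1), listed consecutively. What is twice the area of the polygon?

28

By the shoelace formula, twice the signed area is |[6·1 − 0·5] + [0·1 − 7·1] + [7·5 − 6·1]| = 28, so the area is 14.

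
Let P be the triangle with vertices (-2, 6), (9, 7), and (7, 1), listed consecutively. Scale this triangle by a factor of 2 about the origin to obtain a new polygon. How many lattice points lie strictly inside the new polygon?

By the shoelace formula, twice the signed area is |((-2)·7 − 9·6) + (9·1 − 7·7) + (7·6 − (-2)·1)| = 64, so the area is 32.
The number of boundary lattice points is Σ gcd(|Δx|,|Δy|) = gcd(11,1) + gcd(2,6) + gcd(9,5) = 1+2+1 = 4.
Scaling by 2 multiplies the area by 2² = 4 (so the new area is 128) and multiplies the boundary lattice-point count by 2, giving 8.
By Pick's theorem, the interior count of the dilated polygon is 128 − 8/2 + 1 = 125.

125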